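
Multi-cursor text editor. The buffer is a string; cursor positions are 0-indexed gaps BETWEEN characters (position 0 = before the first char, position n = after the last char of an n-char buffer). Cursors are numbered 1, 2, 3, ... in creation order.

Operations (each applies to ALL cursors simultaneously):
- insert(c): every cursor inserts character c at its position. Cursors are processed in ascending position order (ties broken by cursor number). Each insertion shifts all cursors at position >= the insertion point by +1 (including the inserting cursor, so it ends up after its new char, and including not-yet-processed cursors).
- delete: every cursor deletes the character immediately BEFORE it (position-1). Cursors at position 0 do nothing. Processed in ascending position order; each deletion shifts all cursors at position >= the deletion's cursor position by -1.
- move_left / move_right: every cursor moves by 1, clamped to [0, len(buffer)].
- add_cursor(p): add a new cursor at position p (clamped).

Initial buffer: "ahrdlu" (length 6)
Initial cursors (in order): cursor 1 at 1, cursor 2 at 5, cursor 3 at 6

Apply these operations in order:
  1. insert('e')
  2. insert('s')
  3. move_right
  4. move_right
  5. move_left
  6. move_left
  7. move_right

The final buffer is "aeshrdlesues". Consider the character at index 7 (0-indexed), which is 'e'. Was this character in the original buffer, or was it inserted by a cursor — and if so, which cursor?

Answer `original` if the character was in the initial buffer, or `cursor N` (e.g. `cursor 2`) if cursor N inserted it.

Answer: cursor 2

Derivation:
After op 1 (insert('e')): buffer="aehrdleue" (len 9), cursors c1@2 c2@7 c3@9, authorship .1....2.3
After op 2 (insert('s')): buffer="aeshrdlesues" (len 12), cursors c1@3 c2@9 c3@12, authorship .11....22.33
After op 3 (move_right): buffer="aeshrdlesues" (len 12), cursors c1@4 c2@10 c3@12, authorship .11....22.33
After op 4 (move_right): buffer="aeshrdlesues" (len 12), cursors c1@5 c2@11 c3@12, authorship .11....22.33
After op 5 (move_left): buffer="aeshrdlesues" (len 12), cursors c1@4 c2@10 c3@11, authorship .11....22.33
After op 6 (move_left): buffer="aeshrdlesues" (len 12), cursors c1@3 c2@9 c3@10, authorship .11....22.33
After op 7 (move_right): buffer="aeshrdlesues" (len 12), cursors c1@4 c2@10 c3@11, authorship .11....22.33
Authorship (.=original, N=cursor N): . 1 1 . . . . 2 2 . 3 3
Index 7: author = 2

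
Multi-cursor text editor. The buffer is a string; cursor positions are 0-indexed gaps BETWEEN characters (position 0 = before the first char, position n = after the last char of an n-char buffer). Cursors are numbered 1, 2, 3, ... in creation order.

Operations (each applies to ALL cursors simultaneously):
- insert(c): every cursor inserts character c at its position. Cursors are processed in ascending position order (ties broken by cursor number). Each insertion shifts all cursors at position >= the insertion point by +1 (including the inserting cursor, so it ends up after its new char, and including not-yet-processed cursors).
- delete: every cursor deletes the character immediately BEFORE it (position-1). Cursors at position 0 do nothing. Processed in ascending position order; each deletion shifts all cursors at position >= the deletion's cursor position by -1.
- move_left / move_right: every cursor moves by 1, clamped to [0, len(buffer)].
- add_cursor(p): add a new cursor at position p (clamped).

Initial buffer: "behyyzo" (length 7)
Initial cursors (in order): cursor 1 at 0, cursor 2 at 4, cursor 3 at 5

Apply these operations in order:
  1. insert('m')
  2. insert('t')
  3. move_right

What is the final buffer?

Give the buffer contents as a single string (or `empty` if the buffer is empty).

Answer: mtbehymtymtzo

Derivation:
After op 1 (insert('m')): buffer="mbehymymzo" (len 10), cursors c1@1 c2@6 c3@8, authorship 1....2.3..
After op 2 (insert('t')): buffer="mtbehymtymtzo" (len 13), cursors c1@2 c2@8 c3@11, authorship 11....22.33..
After op 3 (move_right): buffer="mtbehymtymtzo" (len 13), cursors c1@3 c2@9 c3@12, authorship 11....22.33..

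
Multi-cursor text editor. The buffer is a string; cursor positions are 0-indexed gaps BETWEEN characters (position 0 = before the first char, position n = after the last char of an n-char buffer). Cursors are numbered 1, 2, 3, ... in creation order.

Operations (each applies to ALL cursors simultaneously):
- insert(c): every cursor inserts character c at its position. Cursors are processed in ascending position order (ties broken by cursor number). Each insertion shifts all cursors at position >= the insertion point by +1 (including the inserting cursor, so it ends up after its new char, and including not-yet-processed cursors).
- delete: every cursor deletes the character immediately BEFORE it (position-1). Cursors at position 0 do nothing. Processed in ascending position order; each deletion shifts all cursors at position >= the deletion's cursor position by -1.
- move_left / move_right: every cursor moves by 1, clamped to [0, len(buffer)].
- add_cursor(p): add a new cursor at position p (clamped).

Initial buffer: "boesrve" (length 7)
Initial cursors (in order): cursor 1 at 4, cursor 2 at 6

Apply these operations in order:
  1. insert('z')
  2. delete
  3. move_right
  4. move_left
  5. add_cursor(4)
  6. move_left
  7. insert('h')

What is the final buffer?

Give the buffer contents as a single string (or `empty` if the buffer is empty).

Answer: boehhsrhve

Derivation:
After op 1 (insert('z')): buffer="boeszrvze" (len 9), cursors c1@5 c2@8, authorship ....1..2.
After op 2 (delete): buffer="boesrve" (len 7), cursors c1@4 c2@6, authorship .......
After op 3 (move_right): buffer="boesrve" (len 7), cursors c1@5 c2@7, authorship .......
After op 4 (move_left): buffer="boesrve" (len 7), cursors c1@4 c2@6, authorship .......
After op 5 (add_cursor(4)): buffer="boesrve" (len 7), cursors c1@4 c3@4 c2@6, authorship .......
After op 6 (move_left): buffer="boesrve" (len 7), cursors c1@3 c3@3 c2@5, authorship .......
After op 7 (insert('h')): buffer="boehhsrhve" (len 10), cursors c1@5 c3@5 c2@8, authorship ...13..2..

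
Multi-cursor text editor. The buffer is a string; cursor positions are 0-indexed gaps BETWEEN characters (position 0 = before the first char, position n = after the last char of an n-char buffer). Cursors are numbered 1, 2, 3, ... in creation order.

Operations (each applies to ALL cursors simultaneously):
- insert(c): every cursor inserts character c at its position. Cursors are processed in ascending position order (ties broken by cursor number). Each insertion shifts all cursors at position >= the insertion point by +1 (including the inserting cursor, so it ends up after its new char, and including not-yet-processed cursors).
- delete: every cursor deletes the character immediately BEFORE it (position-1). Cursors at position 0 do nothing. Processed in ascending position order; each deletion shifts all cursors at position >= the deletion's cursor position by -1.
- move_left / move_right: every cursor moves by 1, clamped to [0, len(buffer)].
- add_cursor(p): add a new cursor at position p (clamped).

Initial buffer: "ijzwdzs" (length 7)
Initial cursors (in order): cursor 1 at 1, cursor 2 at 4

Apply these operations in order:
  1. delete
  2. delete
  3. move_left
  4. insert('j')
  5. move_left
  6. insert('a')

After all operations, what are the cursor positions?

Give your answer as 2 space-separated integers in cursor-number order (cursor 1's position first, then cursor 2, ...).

After op 1 (delete): buffer="jzdzs" (len 5), cursors c1@0 c2@2, authorship .....
After op 2 (delete): buffer="jdzs" (len 4), cursors c1@0 c2@1, authorship ....
After op 3 (move_left): buffer="jdzs" (len 4), cursors c1@0 c2@0, authorship ....
After op 4 (insert('j')): buffer="jjjdzs" (len 6), cursors c1@2 c2@2, authorship 12....
After op 5 (move_left): buffer="jjjdzs" (len 6), cursors c1@1 c2@1, authorship 12....
After op 6 (insert('a')): buffer="jaajjdzs" (len 8), cursors c1@3 c2@3, authorship 1122....

Answer: 3 3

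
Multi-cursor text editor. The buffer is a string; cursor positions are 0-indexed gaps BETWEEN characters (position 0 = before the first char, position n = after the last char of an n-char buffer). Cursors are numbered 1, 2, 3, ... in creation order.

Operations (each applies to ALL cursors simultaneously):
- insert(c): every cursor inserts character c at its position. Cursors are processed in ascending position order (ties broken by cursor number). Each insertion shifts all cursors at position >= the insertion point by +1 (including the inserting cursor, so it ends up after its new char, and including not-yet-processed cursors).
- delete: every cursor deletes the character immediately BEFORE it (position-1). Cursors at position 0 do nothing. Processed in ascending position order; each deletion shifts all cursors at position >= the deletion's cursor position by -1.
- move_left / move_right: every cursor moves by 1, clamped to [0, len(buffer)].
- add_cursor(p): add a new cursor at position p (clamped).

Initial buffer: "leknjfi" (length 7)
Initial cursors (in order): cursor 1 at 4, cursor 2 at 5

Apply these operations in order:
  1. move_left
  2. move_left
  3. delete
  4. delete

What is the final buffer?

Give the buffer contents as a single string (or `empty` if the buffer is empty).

Answer: njfi

Derivation:
After op 1 (move_left): buffer="leknjfi" (len 7), cursors c1@3 c2@4, authorship .......
After op 2 (move_left): buffer="leknjfi" (len 7), cursors c1@2 c2@3, authorship .......
After op 3 (delete): buffer="lnjfi" (len 5), cursors c1@1 c2@1, authorship .....
After op 4 (delete): buffer="njfi" (len 4), cursors c1@0 c2@0, authorship ....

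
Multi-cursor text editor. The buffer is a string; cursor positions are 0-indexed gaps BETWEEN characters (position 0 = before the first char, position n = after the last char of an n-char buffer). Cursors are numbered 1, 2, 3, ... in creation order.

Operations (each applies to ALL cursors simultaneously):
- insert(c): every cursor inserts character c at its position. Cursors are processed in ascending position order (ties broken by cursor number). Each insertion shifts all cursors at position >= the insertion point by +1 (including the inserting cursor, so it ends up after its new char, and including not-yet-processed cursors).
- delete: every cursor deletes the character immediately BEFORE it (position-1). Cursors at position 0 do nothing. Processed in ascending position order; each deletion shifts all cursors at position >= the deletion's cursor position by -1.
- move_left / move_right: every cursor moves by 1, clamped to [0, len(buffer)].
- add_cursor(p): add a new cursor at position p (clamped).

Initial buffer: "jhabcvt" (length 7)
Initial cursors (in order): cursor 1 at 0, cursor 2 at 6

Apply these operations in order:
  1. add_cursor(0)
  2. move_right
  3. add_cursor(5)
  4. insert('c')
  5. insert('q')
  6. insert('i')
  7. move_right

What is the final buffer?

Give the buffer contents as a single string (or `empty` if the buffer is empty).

Answer: jccqqiihabccqivtcqi

Derivation:
After op 1 (add_cursor(0)): buffer="jhabcvt" (len 7), cursors c1@0 c3@0 c2@6, authorship .......
After op 2 (move_right): buffer="jhabcvt" (len 7), cursors c1@1 c3@1 c2@7, authorship .......
After op 3 (add_cursor(5)): buffer="jhabcvt" (len 7), cursors c1@1 c3@1 c4@5 c2@7, authorship .......
After op 4 (insert('c')): buffer="jcchabccvtc" (len 11), cursors c1@3 c3@3 c4@8 c2@11, authorship .13....4..2
After op 5 (insert('q')): buffer="jccqqhabccqvtcq" (len 15), cursors c1@5 c3@5 c4@11 c2@15, authorship .1313....44..22
After op 6 (insert('i')): buffer="jccqqiihabccqivtcqi" (len 19), cursors c1@7 c3@7 c4@14 c2@19, authorship .131313....444..222
After op 7 (move_right): buffer="jccqqiihabccqivtcqi" (len 19), cursors c1@8 c3@8 c4@15 c2@19, authorship .131313....444..222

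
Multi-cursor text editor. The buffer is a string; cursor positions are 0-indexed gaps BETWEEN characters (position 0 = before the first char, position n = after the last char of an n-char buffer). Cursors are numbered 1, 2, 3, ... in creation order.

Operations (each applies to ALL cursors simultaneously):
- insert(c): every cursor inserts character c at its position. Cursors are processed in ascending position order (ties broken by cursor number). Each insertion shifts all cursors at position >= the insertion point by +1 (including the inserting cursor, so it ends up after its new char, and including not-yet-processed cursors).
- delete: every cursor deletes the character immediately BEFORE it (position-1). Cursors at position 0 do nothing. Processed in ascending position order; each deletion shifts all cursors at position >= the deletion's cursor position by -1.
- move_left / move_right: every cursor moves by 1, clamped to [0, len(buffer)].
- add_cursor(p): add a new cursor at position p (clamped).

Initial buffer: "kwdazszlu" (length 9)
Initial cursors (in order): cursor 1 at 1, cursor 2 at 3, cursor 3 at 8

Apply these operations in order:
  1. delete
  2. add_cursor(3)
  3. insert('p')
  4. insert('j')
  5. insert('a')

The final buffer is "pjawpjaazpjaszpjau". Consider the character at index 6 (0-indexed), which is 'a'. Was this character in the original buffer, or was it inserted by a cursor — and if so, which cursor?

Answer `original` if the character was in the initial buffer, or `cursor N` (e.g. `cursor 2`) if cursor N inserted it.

After op 1 (delete): buffer="wazszu" (len 6), cursors c1@0 c2@1 c3@5, authorship ......
After op 2 (add_cursor(3)): buffer="wazszu" (len 6), cursors c1@0 c2@1 c4@3 c3@5, authorship ......
After op 3 (insert('p')): buffer="pwpazpszpu" (len 10), cursors c1@1 c2@3 c4@6 c3@9, authorship 1.2..4..3.
After op 4 (insert('j')): buffer="pjwpjazpjszpju" (len 14), cursors c1@2 c2@5 c4@9 c3@13, authorship 11.22..44..33.
After op 5 (insert('a')): buffer="pjawpjaazpjaszpjau" (len 18), cursors c1@3 c2@7 c4@12 c3@17, authorship 111.222..444..333.
Authorship (.=original, N=cursor N): 1 1 1 . 2 2 2 . . 4 4 4 . . 3 3 3 .
Index 6: author = 2

Answer: cursor 2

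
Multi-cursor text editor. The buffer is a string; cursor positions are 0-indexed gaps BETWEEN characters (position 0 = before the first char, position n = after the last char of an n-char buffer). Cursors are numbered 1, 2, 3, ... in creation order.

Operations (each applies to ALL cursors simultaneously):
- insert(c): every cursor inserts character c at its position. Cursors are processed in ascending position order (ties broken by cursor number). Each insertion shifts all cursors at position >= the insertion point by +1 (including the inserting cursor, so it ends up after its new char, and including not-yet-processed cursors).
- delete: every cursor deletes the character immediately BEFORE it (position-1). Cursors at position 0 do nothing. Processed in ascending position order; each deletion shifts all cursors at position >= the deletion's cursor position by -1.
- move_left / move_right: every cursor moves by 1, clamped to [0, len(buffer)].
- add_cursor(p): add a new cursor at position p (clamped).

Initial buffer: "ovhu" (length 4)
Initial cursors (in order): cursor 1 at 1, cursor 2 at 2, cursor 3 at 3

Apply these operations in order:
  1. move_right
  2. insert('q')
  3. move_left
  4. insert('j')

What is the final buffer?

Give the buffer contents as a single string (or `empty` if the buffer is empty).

After op 1 (move_right): buffer="ovhu" (len 4), cursors c1@2 c2@3 c3@4, authorship ....
After op 2 (insert('q')): buffer="ovqhquq" (len 7), cursors c1@3 c2@5 c3@7, authorship ..1.2.3
After op 3 (move_left): buffer="ovqhquq" (len 7), cursors c1@2 c2@4 c3@6, authorship ..1.2.3
After op 4 (insert('j')): buffer="ovjqhjqujq" (len 10), cursors c1@3 c2@6 c3@9, authorship ..11.22.33

Answer: ovjqhjqujq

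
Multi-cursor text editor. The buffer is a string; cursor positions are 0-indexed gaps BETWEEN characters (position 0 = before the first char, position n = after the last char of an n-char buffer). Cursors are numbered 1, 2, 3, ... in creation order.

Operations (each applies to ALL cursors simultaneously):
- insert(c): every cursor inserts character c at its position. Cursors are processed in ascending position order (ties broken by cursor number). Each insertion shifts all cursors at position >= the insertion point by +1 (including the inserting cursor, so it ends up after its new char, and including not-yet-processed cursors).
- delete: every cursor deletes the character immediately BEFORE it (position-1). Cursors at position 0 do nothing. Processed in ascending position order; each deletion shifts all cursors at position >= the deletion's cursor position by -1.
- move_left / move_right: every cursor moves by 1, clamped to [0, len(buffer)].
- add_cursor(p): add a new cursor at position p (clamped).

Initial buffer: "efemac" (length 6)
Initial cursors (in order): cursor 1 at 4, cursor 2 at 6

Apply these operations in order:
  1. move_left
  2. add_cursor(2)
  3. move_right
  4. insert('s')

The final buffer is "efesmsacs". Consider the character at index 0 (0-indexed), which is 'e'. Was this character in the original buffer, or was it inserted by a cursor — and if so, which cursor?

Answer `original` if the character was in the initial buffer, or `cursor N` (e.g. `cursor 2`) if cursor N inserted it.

After op 1 (move_left): buffer="efemac" (len 6), cursors c1@3 c2@5, authorship ......
After op 2 (add_cursor(2)): buffer="efemac" (len 6), cursors c3@2 c1@3 c2@5, authorship ......
After op 3 (move_right): buffer="efemac" (len 6), cursors c3@3 c1@4 c2@6, authorship ......
After op 4 (insert('s')): buffer="efesmsacs" (len 9), cursors c3@4 c1@6 c2@9, authorship ...3.1..2
Authorship (.=original, N=cursor N): . . . 3 . 1 . . 2
Index 0: author = original

Answer: original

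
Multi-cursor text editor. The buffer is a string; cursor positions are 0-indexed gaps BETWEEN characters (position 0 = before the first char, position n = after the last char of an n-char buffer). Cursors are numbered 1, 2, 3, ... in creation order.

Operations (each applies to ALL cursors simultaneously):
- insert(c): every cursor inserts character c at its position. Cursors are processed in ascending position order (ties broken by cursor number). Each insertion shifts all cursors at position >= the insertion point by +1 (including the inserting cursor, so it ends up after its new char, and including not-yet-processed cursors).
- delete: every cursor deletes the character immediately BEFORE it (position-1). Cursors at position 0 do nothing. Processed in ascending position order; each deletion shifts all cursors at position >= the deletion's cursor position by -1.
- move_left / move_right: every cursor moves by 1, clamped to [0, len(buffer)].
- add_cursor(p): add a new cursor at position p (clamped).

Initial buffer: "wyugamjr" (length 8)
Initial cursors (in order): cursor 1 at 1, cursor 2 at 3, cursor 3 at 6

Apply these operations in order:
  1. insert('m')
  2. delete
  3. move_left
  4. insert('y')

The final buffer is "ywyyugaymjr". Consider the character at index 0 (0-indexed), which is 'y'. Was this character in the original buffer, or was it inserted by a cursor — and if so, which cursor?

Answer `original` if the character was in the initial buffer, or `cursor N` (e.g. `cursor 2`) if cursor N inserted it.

Answer: cursor 1

Derivation:
After op 1 (insert('m')): buffer="wmyumgammjr" (len 11), cursors c1@2 c2@5 c3@9, authorship .1..2...3..
After op 2 (delete): buffer="wyugamjr" (len 8), cursors c1@1 c2@3 c3@6, authorship ........
After op 3 (move_left): buffer="wyugamjr" (len 8), cursors c1@0 c2@2 c3@5, authorship ........
After op 4 (insert('y')): buffer="ywyyugaymjr" (len 11), cursors c1@1 c2@4 c3@8, authorship 1..2...3...
Authorship (.=original, N=cursor N): 1 . . 2 . . . 3 . . .
Index 0: author = 1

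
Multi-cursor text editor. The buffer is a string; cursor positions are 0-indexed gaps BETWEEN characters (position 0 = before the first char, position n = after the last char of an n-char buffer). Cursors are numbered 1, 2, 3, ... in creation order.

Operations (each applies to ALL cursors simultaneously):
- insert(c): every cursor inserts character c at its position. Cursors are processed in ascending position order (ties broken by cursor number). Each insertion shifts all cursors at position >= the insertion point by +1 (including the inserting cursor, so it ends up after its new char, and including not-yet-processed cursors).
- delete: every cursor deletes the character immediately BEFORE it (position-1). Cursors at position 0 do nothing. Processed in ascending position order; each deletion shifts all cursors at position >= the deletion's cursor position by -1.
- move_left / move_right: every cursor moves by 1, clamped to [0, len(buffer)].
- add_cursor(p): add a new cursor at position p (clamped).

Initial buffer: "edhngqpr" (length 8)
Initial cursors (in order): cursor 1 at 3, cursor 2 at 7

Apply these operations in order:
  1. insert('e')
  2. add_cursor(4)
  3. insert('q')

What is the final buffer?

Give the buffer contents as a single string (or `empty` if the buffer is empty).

After op 1 (insert('e')): buffer="edhengqper" (len 10), cursors c1@4 c2@9, authorship ...1....2.
After op 2 (add_cursor(4)): buffer="edhengqper" (len 10), cursors c1@4 c3@4 c2@9, authorship ...1....2.
After op 3 (insert('q')): buffer="edheqqngqpeqr" (len 13), cursors c1@6 c3@6 c2@12, authorship ...113....22.

Answer: edheqqngqpeqr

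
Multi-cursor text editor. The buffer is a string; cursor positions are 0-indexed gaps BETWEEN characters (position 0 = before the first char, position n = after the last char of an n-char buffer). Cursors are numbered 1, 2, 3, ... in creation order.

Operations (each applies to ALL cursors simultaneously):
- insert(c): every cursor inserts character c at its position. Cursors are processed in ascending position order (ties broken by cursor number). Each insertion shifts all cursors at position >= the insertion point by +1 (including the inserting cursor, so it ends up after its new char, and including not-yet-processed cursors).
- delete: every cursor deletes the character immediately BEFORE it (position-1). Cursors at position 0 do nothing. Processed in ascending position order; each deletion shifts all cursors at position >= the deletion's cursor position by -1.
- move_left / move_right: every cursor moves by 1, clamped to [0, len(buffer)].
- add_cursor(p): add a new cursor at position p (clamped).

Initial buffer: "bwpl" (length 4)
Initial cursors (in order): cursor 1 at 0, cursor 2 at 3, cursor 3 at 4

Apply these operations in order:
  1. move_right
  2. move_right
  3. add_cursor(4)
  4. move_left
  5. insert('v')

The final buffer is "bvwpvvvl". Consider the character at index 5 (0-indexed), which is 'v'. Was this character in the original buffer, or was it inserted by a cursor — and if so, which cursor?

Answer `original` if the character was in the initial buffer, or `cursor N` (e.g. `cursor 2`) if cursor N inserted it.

Answer: cursor 3

Derivation:
After op 1 (move_right): buffer="bwpl" (len 4), cursors c1@1 c2@4 c3@4, authorship ....
After op 2 (move_right): buffer="bwpl" (len 4), cursors c1@2 c2@4 c3@4, authorship ....
After op 3 (add_cursor(4)): buffer="bwpl" (len 4), cursors c1@2 c2@4 c3@4 c4@4, authorship ....
After op 4 (move_left): buffer="bwpl" (len 4), cursors c1@1 c2@3 c3@3 c4@3, authorship ....
After op 5 (insert('v')): buffer="bvwpvvvl" (len 8), cursors c1@2 c2@7 c3@7 c4@7, authorship .1..234.
Authorship (.=original, N=cursor N): . 1 . . 2 3 4 .
Index 5: author = 3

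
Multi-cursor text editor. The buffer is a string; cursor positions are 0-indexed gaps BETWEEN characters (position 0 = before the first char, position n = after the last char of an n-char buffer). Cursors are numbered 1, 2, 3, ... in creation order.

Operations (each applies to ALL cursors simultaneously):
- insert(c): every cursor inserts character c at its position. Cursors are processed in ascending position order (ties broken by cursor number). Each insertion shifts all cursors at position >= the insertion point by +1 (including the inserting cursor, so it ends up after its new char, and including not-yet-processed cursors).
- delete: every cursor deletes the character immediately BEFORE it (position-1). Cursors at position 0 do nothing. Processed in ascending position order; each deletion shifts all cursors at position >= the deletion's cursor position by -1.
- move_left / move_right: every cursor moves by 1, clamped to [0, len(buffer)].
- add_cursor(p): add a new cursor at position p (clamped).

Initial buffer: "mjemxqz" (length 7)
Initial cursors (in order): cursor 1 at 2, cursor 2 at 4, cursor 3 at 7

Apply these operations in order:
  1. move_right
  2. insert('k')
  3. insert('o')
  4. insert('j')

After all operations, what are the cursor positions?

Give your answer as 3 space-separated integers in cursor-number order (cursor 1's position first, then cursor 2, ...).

Answer: 6 11 16

Derivation:
After op 1 (move_right): buffer="mjemxqz" (len 7), cursors c1@3 c2@5 c3@7, authorship .......
After op 2 (insert('k')): buffer="mjekmxkqzk" (len 10), cursors c1@4 c2@7 c3@10, authorship ...1..2..3
After op 3 (insert('o')): buffer="mjekomxkoqzko" (len 13), cursors c1@5 c2@9 c3@13, authorship ...11..22..33
After op 4 (insert('j')): buffer="mjekojmxkojqzkoj" (len 16), cursors c1@6 c2@11 c3@16, authorship ...111..222..333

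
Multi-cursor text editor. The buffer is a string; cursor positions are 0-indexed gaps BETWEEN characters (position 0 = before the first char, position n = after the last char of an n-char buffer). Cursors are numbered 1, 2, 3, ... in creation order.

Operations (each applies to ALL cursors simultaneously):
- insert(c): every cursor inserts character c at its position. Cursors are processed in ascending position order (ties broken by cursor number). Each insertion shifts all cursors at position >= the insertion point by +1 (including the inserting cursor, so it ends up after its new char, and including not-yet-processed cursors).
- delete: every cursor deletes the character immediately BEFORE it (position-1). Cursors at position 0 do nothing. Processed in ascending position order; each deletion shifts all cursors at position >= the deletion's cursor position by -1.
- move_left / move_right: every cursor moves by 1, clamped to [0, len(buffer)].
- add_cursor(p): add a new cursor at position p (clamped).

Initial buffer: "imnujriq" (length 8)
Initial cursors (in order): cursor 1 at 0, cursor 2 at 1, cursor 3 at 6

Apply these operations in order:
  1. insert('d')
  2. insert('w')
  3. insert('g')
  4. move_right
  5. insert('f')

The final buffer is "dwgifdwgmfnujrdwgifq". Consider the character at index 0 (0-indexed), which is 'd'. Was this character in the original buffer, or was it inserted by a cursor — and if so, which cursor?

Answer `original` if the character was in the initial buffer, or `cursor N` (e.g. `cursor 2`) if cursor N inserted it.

Answer: cursor 1

Derivation:
After op 1 (insert('d')): buffer="didmnujrdiq" (len 11), cursors c1@1 c2@3 c3@9, authorship 1.2.....3..
After op 2 (insert('w')): buffer="dwidwmnujrdwiq" (len 14), cursors c1@2 c2@5 c3@12, authorship 11.22.....33..
After op 3 (insert('g')): buffer="dwgidwgmnujrdwgiq" (len 17), cursors c1@3 c2@7 c3@15, authorship 111.222.....333..
After op 4 (move_right): buffer="dwgidwgmnujrdwgiq" (len 17), cursors c1@4 c2@8 c3@16, authorship 111.222.....333..
After op 5 (insert('f')): buffer="dwgifdwgmfnujrdwgifq" (len 20), cursors c1@5 c2@10 c3@19, authorship 111.1222.2....333.3.
Authorship (.=original, N=cursor N): 1 1 1 . 1 2 2 2 . 2 . . . . 3 3 3 . 3 .
Index 0: author = 1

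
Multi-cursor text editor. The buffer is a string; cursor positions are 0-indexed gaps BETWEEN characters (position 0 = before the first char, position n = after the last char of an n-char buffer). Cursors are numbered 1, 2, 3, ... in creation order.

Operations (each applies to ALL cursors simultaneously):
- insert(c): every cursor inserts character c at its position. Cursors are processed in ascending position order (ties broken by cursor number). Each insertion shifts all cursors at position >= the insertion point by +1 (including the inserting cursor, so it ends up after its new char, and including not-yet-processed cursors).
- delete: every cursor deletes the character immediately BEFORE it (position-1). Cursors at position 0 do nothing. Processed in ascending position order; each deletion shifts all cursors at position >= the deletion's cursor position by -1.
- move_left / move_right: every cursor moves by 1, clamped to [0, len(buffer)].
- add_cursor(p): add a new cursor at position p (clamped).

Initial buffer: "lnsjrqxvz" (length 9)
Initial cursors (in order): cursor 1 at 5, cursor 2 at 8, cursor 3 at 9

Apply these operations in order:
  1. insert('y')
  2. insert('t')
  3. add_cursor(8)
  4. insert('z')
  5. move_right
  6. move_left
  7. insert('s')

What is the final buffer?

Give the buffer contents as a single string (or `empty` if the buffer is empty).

After op 1 (insert('y')): buffer="lnsjryqxvyzy" (len 12), cursors c1@6 c2@10 c3@12, authorship .....1...2.3
After op 2 (insert('t')): buffer="lnsjrytqxvytzyt" (len 15), cursors c1@7 c2@12 c3@15, authorship .....11...22.33
After op 3 (add_cursor(8)): buffer="lnsjrytqxvytzyt" (len 15), cursors c1@7 c4@8 c2@12 c3@15, authorship .....11...22.33
After op 4 (insert('z')): buffer="lnsjrytzqzxvytzzytz" (len 19), cursors c1@8 c4@10 c2@15 c3@19, authorship .....111.4..222.333
After op 5 (move_right): buffer="lnsjrytzqzxvytzzytz" (len 19), cursors c1@9 c4@11 c2@16 c3@19, authorship .....111.4..222.333
After op 6 (move_left): buffer="lnsjrytzqzxvytzzytz" (len 19), cursors c1@8 c4@10 c2@15 c3@18, authorship .....111.4..222.333
After op 7 (insert('s')): buffer="lnsjrytzsqzsxvytzszytsz" (len 23), cursors c1@9 c4@12 c2@18 c3@22, authorship .....1111.44..2222.3333

Answer: lnsjrytzsqzsxvytzszytsz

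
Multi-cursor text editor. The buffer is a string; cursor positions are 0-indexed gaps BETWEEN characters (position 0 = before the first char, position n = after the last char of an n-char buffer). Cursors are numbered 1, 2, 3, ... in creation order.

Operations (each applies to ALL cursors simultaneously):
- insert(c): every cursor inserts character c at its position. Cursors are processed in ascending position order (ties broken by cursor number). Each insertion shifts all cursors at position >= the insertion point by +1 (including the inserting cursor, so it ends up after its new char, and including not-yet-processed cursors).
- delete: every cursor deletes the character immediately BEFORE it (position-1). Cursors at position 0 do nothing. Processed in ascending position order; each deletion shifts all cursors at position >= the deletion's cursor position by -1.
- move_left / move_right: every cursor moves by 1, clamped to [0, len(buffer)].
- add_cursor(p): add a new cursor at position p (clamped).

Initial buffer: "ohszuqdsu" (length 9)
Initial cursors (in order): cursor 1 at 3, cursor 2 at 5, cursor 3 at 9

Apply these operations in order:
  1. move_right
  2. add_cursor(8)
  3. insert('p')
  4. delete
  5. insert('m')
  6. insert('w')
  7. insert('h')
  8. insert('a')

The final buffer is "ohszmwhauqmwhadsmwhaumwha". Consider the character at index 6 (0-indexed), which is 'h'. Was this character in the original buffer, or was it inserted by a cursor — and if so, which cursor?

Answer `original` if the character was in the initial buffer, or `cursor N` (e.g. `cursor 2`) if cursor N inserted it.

Answer: cursor 1

Derivation:
After op 1 (move_right): buffer="ohszuqdsu" (len 9), cursors c1@4 c2@6 c3@9, authorship .........
After op 2 (add_cursor(8)): buffer="ohszuqdsu" (len 9), cursors c1@4 c2@6 c4@8 c3@9, authorship .........
After op 3 (insert('p')): buffer="ohszpuqpdspup" (len 13), cursors c1@5 c2@8 c4@11 c3@13, authorship ....1..2..4.3
After op 4 (delete): buffer="ohszuqdsu" (len 9), cursors c1@4 c2@6 c4@8 c3@9, authorship .........
After op 5 (insert('m')): buffer="ohszmuqmdsmum" (len 13), cursors c1@5 c2@8 c4@11 c3@13, authorship ....1..2..4.3
After op 6 (insert('w')): buffer="ohszmwuqmwdsmwumw" (len 17), cursors c1@6 c2@10 c4@14 c3@17, authorship ....11..22..44.33
After op 7 (insert('h')): buffer="ohszmwhuqmwhdsmwhumwh" (len 21), cursors c1@7 c2@12 c4@17 c3@21, authorship ....111..222..444.333
After op 8 (insert('a')): buffer="ohszmwhauqmwhadsmwhaumwha" (len 25), cursors c1@8 c2@14 c4@20 c3@25, authorship ....1111..2222..4444.3333
Authorship (.=original, N=cursor N): . . . . 1 1 1 1 . . 2 2 2 2 . . 4 4 4 4 . 3 3 3 3
Index 6: author = 1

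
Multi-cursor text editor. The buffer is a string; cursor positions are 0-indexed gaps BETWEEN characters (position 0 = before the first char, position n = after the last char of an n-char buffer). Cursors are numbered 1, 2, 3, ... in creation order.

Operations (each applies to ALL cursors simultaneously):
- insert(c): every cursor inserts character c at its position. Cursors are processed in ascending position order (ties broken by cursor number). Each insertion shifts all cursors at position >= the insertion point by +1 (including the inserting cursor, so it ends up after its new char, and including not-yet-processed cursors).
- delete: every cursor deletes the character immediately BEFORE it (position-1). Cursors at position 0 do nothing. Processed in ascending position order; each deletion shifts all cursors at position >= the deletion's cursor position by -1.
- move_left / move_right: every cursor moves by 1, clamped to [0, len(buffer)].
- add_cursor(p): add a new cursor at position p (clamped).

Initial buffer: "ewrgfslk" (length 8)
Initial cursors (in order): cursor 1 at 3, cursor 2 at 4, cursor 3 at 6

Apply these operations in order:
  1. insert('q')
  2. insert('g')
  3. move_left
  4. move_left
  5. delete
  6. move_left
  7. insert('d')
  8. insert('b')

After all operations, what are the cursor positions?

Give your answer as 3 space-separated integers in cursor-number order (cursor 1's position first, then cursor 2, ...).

Answer: 3 7 12

Derivation:
After op 1 (insert('q')): buffer="ewrqgqfsqlk" (len 11), cursors c1@4 c2@6 c3@9, authorship ...1.2..3..
After op 2 (insert('g')): buffer="ewrqggqgfsqglk" (len 14), cursors c1@5 c2@8 c3@12, authorship ...11.22..33..
After op 3 (move_left): buffer="ewrqggqgfsqglk" (len 14), cursors c1@4 c2@7 c3@11, authorship ...11.22..33..
After op 4 (move_left): buffer="ewrqggqgfsqglk" (len 14), cursors c1@3 c2@6 c3@10, authorship ...11.22..33..
After op 5 (delete): buffer="ewqgqgfqglk" (len 11), cursors c1@2 c2@4 c3@7, authorship ..1122.33..
After op 6 (move_left): buffer="ewqgqgfqglk" (len 11), cursors c1@1 c2@3 c3@6, authorship ..1122.33..
After op 7 (insert('d')): buffer="edwqdgqgdfqglk" (len 14), cursors c1@2 c2@5 c3@9, authorship .1.121223.33..
After op 8 (insert('b')): buffer="edbwqdbgqgdbfqglk" (len 17), cursors c1@3 c2@7 c3@12, authorship .11.12212233.33..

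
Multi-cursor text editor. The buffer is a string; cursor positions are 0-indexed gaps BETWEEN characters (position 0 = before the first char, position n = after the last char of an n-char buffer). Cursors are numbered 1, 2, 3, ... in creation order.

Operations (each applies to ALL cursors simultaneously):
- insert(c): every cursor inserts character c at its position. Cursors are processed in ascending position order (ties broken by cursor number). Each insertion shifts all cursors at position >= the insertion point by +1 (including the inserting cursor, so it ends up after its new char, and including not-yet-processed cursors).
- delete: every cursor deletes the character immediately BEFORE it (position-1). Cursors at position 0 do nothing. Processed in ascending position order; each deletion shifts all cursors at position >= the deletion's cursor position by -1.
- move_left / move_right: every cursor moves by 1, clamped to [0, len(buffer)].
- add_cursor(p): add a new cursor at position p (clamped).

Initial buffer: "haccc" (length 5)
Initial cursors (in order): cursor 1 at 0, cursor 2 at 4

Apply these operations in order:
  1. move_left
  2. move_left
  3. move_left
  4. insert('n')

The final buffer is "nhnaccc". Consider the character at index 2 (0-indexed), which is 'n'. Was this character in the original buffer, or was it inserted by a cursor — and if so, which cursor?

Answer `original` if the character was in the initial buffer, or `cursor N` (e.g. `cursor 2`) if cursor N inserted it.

After op 1 (move_left): buffer="haccc" (len 5), cursors c1@0 c2@3, authorship .....
After op 2 (move_left): buffer="haccc" (len 5), cursors c1@0 c2@2, authorship .....
After op 3 (move_left): buffer="haccc" (len 5), cursors c1@0 c2@1, authorship .....
After op 4 (insert('n')): buffer="nhnaccc" (len 7), cursors c1@1 c2@3, authorship 1.2....
Authorship (.=original, N=cursor N): 1 . 2 . . . .
Index 2: author = 2

Answer: cursor 2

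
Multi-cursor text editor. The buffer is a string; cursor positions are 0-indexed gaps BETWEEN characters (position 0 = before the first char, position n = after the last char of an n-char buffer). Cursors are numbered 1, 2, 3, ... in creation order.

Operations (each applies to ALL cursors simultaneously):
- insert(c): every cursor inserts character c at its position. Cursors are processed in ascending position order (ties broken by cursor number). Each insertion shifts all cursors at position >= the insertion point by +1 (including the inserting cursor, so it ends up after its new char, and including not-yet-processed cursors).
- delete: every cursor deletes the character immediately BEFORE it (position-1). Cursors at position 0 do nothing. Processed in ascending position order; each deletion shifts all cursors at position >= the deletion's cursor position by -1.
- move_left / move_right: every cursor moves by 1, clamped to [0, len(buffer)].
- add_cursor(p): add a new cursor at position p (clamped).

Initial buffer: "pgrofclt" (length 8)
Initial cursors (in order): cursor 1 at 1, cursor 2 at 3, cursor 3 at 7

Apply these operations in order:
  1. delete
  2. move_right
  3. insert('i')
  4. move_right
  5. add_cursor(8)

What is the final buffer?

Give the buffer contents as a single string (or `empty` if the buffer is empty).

Answer: gioifcti

Derivation:
After op 1 (delete): buffer="gofct" (len 5), cursors c1@0 c2@1 c3@4, authorship .....
After op 2 (move_right): buffer="gofct" (len 5), cursors c1@1 c2@2 c3@5, authorship .....
After op 3 (insert('i')): buffer="gioifcti" (len 8), cursors c1@2 c2@4 c3@8, authorship .1.2...3
After op 4 (move_right): buffer="gioifcti" (len 8), cursors c1@3 c2@5 c3@8, authorship .1.2...3
After op 5 (add_cursor(8)): buffer="gioifcti" (len 8), cursors c1@3 c2@5 c3@8 c4@8, authorship .1.2...3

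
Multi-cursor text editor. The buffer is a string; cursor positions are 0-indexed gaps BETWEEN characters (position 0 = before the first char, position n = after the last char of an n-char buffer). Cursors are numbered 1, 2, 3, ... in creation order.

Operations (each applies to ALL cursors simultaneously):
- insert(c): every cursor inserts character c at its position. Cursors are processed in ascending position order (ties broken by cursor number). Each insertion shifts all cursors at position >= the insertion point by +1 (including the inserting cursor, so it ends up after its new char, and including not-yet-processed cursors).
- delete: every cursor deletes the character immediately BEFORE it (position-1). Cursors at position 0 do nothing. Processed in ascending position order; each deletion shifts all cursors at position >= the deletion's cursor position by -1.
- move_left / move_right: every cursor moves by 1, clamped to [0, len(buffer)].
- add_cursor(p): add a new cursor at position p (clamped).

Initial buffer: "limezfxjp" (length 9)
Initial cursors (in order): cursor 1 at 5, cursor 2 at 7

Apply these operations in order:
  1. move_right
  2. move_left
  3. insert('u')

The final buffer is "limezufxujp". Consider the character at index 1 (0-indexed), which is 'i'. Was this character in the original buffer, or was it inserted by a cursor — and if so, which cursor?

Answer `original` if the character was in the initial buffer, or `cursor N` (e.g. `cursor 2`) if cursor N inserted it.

After op 1 (move_right): buffer="limezfxjp" (len 9), cursors c1@6 c2@8, authorship .........
After op 2 (move_left): buffer="limezfxjp" (len 9), cursors c1@5 c2@7, authorship .........
After op 3 (insert('u')): buffer="limezufxujp" (len 11), cursors c1@6 c2@9, authorship .....1..2..
Authorship (.=original, N=cursor N): . . . . . 1 . . 2 . .
Index 1: author = original

Answer: original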